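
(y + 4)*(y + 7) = y^2 + 11*y + 28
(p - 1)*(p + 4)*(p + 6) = p^3 + 9*p^2 + 14*p - 24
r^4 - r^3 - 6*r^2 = r^2*(r - 3)*(r + 2)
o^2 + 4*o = o*(o + 4)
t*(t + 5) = t^2 + 5*t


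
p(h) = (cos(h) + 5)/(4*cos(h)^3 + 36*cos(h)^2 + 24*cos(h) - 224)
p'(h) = (cos(h) + 5)*(12*sin(h)*cos(h)^2 + 72*sin(h)*cos(h) + 24*sin(h))/(4*cos(h)^3 + 36*cos(h)^2 + 24*cos(h) - 224)^2 - sin(h)/(4*cos(h)^3 + 36*cos(h)^2 + 24*cos(h) - 224) = (183*cos(h)/2 + 12*cos(2*h) + cos(3*h)/2 + 98)*sin(h)/(4*(cos(h)^3 + 9*cos(h)^2 + 6*cos(h) - 56)^2)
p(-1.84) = -0.02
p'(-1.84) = -0.00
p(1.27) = -0.02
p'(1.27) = 0.01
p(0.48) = -0.03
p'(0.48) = 0.01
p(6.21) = -0.04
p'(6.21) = -0.00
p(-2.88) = -0.02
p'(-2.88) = -0.00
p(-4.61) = -0.02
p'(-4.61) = 0.01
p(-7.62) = -0.02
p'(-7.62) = -0.01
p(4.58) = -0.02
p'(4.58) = -0.01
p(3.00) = -0.02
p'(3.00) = 0.00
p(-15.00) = -0.02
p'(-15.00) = 0.00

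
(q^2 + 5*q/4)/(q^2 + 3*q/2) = (4*q + 5)/(2*(2*q + 3))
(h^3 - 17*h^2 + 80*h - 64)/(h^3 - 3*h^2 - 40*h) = (h^2 - 9*h + 8)/(h*(h + 5))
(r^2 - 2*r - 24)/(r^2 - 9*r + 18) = (r + 4)/(r - 3)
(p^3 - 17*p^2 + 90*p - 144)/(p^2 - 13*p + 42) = (p^2 - 11*p + 24)/(p - 7)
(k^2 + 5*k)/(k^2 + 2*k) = (k + 5)/(k + 2)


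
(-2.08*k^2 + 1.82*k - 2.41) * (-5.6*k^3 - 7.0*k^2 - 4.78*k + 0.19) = 11.648*k^5 + 4.368*k^4 + 10.6984*k^3 + 7.7752*k^2 + 11.8656*k - 0.4579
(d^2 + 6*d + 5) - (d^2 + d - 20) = 5*d + 25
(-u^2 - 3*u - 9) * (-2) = 2*u^2 + 6*u + 18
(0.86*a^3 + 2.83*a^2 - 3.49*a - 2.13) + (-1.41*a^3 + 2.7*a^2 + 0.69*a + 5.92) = -0.55*a^3 + 5.53*a^2 - 2.8*a + 3.79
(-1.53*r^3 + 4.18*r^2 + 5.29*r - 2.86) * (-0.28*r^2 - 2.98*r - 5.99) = 0.4284*r^5 + 3.389*r^4 - 4.7729*r^3 - 40.0016*r^2 - 23.1643*r + 17.1314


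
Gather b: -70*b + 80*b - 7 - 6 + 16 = 10*b + 3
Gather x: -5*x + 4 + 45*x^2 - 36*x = 45*x^2 - 41*x + 4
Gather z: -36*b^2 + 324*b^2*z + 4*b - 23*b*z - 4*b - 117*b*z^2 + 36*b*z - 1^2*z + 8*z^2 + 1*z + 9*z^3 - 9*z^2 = -36*b^2 + 9*z^3 + z^2*(-117*b - 1) + z*(324*b^2 + 13*b)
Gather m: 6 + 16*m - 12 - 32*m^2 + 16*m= -32*m^2 + 32*m - 6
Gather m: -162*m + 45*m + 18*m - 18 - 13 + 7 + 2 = -99*m - 22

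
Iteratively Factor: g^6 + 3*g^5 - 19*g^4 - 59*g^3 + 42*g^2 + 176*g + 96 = (g + 1)*(g^5 + 2*g^4 - 21*g^3 - 38*g^2 + 80*g + 96) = (g + 1)*(g + 3)*(g^4 - g^3 - 18*g^2 + 16*g + 32) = (g - 2)*(g + 1)*(g + 3)*(g^3 + g^2 - 16*g - 16) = (g - 2)*(g + 1)*(g + 3)*(g + 4)*(g^2 - 3*g - 4) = (g - 4)*(g - 2)*(g + 1)*(g + 3)*(g + 4)*(g + 1)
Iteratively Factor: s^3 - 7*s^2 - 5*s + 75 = (s + 3)*(s^2 - 10*s + 25) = (s - 5)*(s + 3)*(s - 5)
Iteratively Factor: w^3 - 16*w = (w + 4)*(w^2 - 4*w) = (w - 4)*(w + 4)*(w)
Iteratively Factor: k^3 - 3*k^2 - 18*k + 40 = (k - 5)*(k^2 + 2*k - 8) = (k - 5)*(k + 4)*(k - 2)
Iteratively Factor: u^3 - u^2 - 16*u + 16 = (u + 4)*(u^2 - 5*u + 4) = (u - 1)*(u + 4)*(u - 4)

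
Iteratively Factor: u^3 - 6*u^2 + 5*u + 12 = (u - 3)*(u^2 - 3*u - 4) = (u - 3)*(u + 1)*(u - 4)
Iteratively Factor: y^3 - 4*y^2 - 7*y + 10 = (y + 2)*(y^2 - 6*y + 5) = (y - 1)*(y + 2)*(y - 5)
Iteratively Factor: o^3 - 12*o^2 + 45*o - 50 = (o - 2)*(o^2 - 10*o + 25) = (o - 5)*(o - 2)*(o - 5)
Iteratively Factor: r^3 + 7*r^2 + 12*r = (r + 3)*(r^2 + 4*r) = r*(r + 3)*(r + 4)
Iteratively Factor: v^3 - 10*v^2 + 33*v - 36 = (v - 4)*(v^2 - 6*v + 9) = (v - 4)*(v - 3)*(v - 3)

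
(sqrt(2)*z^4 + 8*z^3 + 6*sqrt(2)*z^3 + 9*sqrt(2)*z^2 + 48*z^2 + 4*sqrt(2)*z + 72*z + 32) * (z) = sqrt(2)*z^5 + 8*z^4 + 6*sqrt(2)*z^4 + 9*sqrt(2)*z^3 + 48*z^3 + 4*sqrt(2)*z^2 + 72*z^2 + 32*z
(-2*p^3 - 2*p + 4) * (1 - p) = 2*p^4 - 2*p^3 + 2*p^2 - 6*p + 4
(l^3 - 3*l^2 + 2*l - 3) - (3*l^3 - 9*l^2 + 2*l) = -2*l^3 + 6*l^2 - 3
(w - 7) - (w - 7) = 0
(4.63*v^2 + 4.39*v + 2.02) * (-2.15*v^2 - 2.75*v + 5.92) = -9.9545*v^4 - 22.171*v^3 + 10.9941*v^2 + 20.4338*v + 11.9584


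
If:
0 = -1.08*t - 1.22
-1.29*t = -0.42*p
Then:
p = -3.47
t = -1.13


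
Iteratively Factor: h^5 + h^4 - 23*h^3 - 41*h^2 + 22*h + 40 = (h - 5)*(h^4 + 6*h^3 + 7*h^2 - 6*h - 8) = (h - 5)*(h + 2)*(h^3 + 4*h^2 - h - 4) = (h - 5)*(h + 1)*(h + 2)*(h^2 + 3*h - 4) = (h - 5)*(h - 1)*(h + 1)*(h + 2)*(h + 4)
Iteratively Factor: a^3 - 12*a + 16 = (a - 2)*(a^2 + 2*a - 8) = (a - 2)^2*(a + 4)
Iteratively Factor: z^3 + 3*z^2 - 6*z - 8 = (z + 1)*(z^2 + 2*z - 8) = (z + 1)*(z + 4)*(z - 2)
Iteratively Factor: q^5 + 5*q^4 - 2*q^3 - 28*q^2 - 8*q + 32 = (q + 2)*(q^4 + 3*q^3 - 8*q^2 - 12*q + 16) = (q - 2)*(q + 2)*(q^3 + 5*q^2 + 2*q - 8) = (q - 2)*(q - 1)*(q + 2)*(q^2 + 6*q + 8) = (q - 2)*(q - 1)*(q + 2)^2*(q + 4)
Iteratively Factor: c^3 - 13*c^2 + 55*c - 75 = (c - 5)*(c^2 - 8*c + 15) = (c - 5)*(c - 3)*(c - 5)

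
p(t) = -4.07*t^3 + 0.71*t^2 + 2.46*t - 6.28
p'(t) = -12.21*t^2 + 1.42*t + 2.46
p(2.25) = -43.51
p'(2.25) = -56.16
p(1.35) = -11.68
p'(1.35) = -17.88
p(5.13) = -524.45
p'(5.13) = -311.58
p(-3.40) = 153.53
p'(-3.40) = -143.52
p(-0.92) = -4.77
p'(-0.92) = -9.18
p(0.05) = -6.16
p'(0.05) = 2.50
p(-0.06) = -6.42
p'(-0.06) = 2.33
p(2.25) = -43.51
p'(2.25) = -56.16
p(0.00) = -6.28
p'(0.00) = 2.46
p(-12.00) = 7099.40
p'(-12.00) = -1772.82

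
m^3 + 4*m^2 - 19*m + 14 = (m - 2)*(m - 1)*(m + 7)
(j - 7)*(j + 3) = j^2 - 4*j - 21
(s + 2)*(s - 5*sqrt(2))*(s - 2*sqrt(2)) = s^3 - 7*sqrt(2)*s^2 + 2*s^2 - 14*sqrt(2)*s + 20*s + 40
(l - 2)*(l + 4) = l^2 + 2*l - 8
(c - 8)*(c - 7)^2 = c^3 - 22*c^2 + 161*c - 392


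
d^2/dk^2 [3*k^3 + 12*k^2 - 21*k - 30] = 18*k + 24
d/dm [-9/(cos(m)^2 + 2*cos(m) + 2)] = -18*(cos(m) + 1)*sin(m)/(cos(m)^2 + 2*cos(m) + 2)^2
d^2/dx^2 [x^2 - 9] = 2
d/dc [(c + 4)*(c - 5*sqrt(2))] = 2*c - 5*sqrt(2) + 4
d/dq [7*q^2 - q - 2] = 14*q - 1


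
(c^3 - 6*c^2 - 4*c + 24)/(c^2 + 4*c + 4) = (c^2 - 8*c + 12)/(c + 2)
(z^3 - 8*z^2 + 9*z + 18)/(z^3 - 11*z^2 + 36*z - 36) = (z + 1)/(z - 2)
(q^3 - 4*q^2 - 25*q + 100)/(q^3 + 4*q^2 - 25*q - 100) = (q - 4)/(q + 4)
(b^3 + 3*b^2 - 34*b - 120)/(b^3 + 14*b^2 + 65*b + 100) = (b - 6)/(b + 5)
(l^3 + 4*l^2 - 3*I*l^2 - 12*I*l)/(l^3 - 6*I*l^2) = (l^2 + l*(4 - 3*I) - 12*I)/(l*(l - 6*I))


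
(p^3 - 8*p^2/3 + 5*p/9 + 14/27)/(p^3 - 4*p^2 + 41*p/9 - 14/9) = (p + 1/3)/(p - 1)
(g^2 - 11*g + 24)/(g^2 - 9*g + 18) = (g - 8)/(g - 6)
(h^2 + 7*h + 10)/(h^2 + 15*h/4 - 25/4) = 4*(h + 2)/(4*h - 5)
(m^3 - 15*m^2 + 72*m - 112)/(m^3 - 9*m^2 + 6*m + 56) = (m - 4)/(m + 2)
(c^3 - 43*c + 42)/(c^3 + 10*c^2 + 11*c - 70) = (c^2 - 7*c + 6)/(c^2 + 3*c - 10)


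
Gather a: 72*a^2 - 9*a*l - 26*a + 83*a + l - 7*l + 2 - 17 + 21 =72*a^2 + a*(57 - 9*l) - 6*l + 6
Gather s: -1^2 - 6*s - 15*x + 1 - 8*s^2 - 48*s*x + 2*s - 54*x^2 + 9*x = -8*s^2 + s*(-48*x - 4) - 54*x^2 - 6*x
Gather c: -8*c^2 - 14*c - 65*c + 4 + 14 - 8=-8*c^2 - 79*c + 10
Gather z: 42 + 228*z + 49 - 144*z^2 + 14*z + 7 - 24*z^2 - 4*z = -168*z^2 + 238*z + 98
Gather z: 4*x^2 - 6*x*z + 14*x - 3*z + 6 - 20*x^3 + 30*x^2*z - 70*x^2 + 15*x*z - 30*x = -20*x^3 - 66*x^2 - 16*x + z*(30*x^2 + 9*x - 3) + 6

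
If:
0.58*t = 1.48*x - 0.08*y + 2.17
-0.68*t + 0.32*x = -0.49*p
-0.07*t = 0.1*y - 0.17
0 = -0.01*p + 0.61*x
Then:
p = 5.69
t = 4.15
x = 0.09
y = -1.20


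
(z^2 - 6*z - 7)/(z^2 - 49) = (z + 1)/(z + 7)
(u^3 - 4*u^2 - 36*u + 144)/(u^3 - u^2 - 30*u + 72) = (u - 6)/(u - 3)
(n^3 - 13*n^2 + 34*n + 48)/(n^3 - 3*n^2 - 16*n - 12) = (n - 8)/(n + 2)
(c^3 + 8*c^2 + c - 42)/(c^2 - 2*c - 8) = (-c^3 - 8*c^2 - c + 42)/(-c^2 + 2*c + 8)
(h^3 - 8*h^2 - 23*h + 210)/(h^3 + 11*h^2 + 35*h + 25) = (h^2 - 13*h + 42)/(h^2 + 6*h + 5)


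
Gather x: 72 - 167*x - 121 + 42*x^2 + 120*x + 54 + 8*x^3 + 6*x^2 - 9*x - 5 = 8*x^3 + 48*x^2 - 56*x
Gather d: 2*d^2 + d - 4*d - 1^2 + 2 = 2*d^2 - 3*d + 1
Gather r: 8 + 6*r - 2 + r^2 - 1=r^2 + 6*r + 5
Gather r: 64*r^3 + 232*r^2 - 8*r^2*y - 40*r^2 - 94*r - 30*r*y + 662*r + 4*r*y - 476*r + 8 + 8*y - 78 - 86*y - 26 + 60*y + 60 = 64*r^3 + r^2*(192 - 8*y) + r*(92 - 26*y) - 18*y - 36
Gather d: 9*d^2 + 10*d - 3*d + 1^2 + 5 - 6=9*d^2 + 7*d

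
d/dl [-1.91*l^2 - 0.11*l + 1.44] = -3.82*l - 0.11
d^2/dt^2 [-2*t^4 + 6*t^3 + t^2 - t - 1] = -24*t^2 + 36*t + 2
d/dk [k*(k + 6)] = 2*k + 6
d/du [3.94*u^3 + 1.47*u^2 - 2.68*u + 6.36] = 11.82*u^2 + 2.94*u - 2.68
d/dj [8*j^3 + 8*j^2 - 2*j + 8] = 24*j^2 + 16*j - 2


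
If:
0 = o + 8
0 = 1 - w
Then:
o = -8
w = 1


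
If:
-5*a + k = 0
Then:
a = k/5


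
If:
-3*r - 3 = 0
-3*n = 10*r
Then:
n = 10/3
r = -1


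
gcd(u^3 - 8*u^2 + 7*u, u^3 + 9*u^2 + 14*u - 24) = u - 1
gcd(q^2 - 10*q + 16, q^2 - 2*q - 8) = 1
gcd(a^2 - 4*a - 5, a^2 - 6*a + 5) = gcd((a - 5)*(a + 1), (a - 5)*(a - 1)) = a - 5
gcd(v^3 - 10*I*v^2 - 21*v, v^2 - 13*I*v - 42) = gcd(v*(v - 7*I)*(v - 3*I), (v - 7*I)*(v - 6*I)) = v - 7*I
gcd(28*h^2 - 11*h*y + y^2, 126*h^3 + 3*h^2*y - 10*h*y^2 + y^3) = -7*h + y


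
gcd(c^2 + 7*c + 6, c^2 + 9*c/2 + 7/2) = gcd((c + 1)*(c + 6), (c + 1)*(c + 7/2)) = c + 1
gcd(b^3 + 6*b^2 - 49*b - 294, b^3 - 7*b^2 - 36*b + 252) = b^2 - b - 42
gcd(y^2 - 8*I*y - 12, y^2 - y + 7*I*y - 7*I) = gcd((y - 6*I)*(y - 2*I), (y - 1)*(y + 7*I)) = 1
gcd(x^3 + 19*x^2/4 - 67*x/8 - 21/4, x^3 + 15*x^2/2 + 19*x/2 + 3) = x^2 + 13*x/2 + 3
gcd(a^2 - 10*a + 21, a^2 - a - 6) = a - 3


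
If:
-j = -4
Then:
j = 4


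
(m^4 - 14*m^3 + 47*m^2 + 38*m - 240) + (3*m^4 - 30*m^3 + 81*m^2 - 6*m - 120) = 4*m^4 - 44*m^3 + 128*m^2 + 32*m - 360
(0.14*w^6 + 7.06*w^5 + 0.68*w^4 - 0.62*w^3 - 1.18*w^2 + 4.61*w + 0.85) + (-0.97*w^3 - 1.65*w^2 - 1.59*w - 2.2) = 0.14*w^6 + 7.06*w^5 + 0.68*w^4 - 1.59*w^3 - 2.83*w^2 + 3.02*w - 1.35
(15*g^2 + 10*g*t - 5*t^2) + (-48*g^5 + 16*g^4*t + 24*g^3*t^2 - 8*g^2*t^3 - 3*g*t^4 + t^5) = -48*g^5 + 16*g^4*t + 24*g^3*t^2 - 8*g^2*t^3 + 15*g^2 - 3*g*t^4 + 10*g*t + t^5 - 5*t^2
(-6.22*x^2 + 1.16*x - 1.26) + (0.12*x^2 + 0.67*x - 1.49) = -6.1*x^2 + 1.83*x - 2.75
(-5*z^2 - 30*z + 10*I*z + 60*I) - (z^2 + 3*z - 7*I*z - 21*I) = -6*z^2 - 33*z + 17*I*z + 81*I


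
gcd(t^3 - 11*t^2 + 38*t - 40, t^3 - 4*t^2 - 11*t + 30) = t^2 - 7*t + 10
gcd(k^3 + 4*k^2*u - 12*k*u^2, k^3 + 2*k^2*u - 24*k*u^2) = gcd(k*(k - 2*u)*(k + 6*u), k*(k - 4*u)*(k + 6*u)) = k^2 + 6*k*u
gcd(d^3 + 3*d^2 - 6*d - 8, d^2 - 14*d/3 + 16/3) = d - 2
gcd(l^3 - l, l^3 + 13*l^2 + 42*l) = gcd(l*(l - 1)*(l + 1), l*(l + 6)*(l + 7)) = l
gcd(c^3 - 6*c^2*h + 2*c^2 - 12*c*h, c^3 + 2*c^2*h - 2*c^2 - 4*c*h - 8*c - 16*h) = c + 2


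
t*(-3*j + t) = -3*j*t + t^2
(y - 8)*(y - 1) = y^2 - 9*y + 8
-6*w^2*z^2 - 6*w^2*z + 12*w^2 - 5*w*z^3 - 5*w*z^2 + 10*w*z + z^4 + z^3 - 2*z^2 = (-6*w + z)*(w + z)*(z - 1)*(z + 2)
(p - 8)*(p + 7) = p^2 - p - 56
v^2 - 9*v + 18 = (v - 6)*(v - 3)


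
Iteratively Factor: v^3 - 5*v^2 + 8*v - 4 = (v - 2)*(v^2 - 3*v + 2) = (v - 2)^2*(v - 1)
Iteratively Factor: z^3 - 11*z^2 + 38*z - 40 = (z - 2)*(z^2 - 9*z + 20) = (z - 4)*(z - 2)*(z - 5)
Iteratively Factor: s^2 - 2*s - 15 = (s - 5)*(s + 3)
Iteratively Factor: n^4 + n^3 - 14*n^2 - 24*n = (n - 4)*(n^3 + 5*n^2 + 6*n) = (n - 4)*(n + 3)*(n^2 + 2*n) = n*(n - 4)*(n + 3)*(n + 2)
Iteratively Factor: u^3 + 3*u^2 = (u + 3)*(u^2) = u*(u + 3)*(u)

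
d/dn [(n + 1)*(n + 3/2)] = 2*n + 5/2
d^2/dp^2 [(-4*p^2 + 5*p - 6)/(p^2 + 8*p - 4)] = 2*(37*p^3 - 66*p^2 - 84*p - 312)/(p^6 + 24*p^5 + 180*p^4 + 320*p^3 - 720*p^2 + 384*p - 64)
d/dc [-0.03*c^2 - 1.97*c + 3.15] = -0.06*c - 1.97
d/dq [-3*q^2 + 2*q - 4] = 2 - 6*q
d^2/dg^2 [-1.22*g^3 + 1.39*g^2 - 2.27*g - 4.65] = 2.78 - 7.32*g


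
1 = 1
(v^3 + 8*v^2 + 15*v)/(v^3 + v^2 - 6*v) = (v + 5)/(v - 2)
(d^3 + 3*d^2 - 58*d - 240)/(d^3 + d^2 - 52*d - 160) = (d + 6)/(d + 4)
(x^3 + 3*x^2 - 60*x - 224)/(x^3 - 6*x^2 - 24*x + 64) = (x + 7)/(x - 2)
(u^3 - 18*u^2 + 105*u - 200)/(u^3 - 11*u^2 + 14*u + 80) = (u - 5)/(u + 2)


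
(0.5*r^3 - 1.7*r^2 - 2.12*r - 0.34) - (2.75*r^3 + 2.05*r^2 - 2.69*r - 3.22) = -2.25*r^3 - 3.75*r^2 + 0.57*r + 2.88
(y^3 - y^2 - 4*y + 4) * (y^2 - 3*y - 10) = y^5 - 4*y^4 - 11*y^3 + 26*y^2 + 28*y - 40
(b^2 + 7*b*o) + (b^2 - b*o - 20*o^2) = 2*b^2 + 6*b*o - 20*o^2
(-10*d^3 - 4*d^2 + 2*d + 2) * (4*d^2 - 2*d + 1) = -40*d^5 + 4*d^4 + 6*d^3 - 2*d + 2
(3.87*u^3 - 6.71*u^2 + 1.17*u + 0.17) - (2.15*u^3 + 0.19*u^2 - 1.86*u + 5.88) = 1.72*u^3 - 6.9*u^2 + 3.03*u - 5.71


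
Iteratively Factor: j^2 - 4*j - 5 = (j + 1)*(j - 5)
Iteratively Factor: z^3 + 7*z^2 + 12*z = (z + 3)*(z^2 + 4*z) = z*(z + 3)*(z + 4)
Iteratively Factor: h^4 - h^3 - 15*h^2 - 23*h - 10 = (h + 1)*(h^3 - 2*h^2 - 13*h - 10) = (h - 5)*(h + 1)*(h^2 + 3*h + 2) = (h - 5)*(h + 1)*(h + 2)*(h + 1)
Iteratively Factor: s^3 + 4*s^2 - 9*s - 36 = (s + 4)*(s^2 - 9) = (s - 3)*(s + 4)*(s + 3)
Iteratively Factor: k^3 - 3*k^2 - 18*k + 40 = (k - 2)*(k^2 - k - 20) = (k - 2)*(k + 4)*(k - 5)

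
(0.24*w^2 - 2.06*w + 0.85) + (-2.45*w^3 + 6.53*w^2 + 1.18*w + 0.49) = -2.45*w^3 + 6.77*w^2 - 0.88*w + 1.34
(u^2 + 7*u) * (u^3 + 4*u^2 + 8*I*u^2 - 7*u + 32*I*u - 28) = u^5 + 11*u^4 + 8*I*u^4 + 21*u^3 + 88*I*u^3 - 77*u^2 + 224*I*u^2 - 196*u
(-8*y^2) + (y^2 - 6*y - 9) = -7*y^2 - 6*y - 9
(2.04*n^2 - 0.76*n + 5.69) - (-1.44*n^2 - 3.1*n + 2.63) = 3.48*n^2 + 2.34*n + 3.06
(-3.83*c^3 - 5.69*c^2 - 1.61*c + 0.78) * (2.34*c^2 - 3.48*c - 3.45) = -8.9622*c^5 + 0.0137999999999998*c^4 + 29.2473*c^3 + 27.0585*c^2 + 2.8401*c - 2.691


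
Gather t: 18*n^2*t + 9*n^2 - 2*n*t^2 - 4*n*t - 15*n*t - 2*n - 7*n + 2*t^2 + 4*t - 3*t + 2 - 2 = 9*n^2 - 9*n + t^2*(2 - 2*n) + t*(18*n^2 - 19*n + 1)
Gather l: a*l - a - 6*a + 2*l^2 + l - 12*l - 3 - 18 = -7*a + 2*l^2 + l*(a - 11) - 21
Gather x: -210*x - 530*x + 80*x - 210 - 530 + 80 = -660*x - 660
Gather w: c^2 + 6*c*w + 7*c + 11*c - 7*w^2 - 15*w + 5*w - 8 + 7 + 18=c^2 + 18*c - 7*w^2 + w*(6*c - 10) + 17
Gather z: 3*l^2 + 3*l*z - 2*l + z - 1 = 3*l^2 - 2*l + z*(3*l + 1) - 1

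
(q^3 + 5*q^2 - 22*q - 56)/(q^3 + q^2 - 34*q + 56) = (q + 2)/(q - 2)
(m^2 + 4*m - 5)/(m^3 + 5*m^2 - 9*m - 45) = (m - 1)/(m^2 - 9)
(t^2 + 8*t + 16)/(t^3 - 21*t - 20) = (t + 4)/(t^2 - 4*t - 5)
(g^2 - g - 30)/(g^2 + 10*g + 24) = (g^2 - g - 30)/(g^2 + 10*g + 24)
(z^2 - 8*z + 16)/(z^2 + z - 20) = (z - 4)/(z + 5)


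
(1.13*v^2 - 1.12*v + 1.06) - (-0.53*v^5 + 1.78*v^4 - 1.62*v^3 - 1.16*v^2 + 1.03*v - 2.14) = 0.53*v^5 - 1.78*v^4 + 1.62*v^3 + 2.29*v^2 - 2.15*v + 3.2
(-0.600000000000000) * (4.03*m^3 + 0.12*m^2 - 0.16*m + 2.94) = -2.418*m^3 - 0.072*m^2 + 0.096*m - 1.764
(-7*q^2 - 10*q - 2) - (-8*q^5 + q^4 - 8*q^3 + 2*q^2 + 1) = 8*q^5 - q^4 + 8*q^3 - 9*q^2 - 10*q - 3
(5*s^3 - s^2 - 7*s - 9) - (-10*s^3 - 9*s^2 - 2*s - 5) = 15*s^3 + 8*s^2 - 5*s - 4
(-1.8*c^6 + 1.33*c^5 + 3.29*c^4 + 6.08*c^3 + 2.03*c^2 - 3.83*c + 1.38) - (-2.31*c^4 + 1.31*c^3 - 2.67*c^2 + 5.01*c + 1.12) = -1.8*c^6 + 1.33*c^5 + 5.6*c^4 + 4.77*c^3 + 4.7*c^2 - 8.84*c + 0.26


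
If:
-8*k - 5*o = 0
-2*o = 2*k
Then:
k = 0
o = 0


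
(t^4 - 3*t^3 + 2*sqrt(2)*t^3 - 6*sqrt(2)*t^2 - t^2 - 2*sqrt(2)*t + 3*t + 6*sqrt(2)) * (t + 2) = t^5 - t^4 + 2*sqrt(2)*t^4 - 7*t^3 - 2*sqrt(2)*t^3 - 14*sqrt(2)*t^2 + t^2 + 2*sqrt(2)*t + 6*t + 12*sqrt(2)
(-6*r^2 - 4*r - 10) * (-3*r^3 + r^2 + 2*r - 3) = 18*r^5 + 6*r^4 + 14*r^3 - 8*r + 30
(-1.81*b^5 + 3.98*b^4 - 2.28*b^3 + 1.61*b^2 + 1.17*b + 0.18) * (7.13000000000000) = -12.9053*b^5 + 28.3774*b^4 - 16.2564*b^3 + 11.4793*b^2 + 8.3421*b + 1.2834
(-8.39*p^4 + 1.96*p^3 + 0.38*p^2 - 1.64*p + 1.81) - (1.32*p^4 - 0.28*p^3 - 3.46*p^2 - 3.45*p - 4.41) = -9.71*p^4 + 2.24*p^3 + 3.84*p^2 + 1.81*p + 6.22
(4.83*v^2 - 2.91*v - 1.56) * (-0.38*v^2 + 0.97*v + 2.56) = -1.8354*v^4 + 5.7909*v^3 + 10.1349*v^2 - 8.9628*v - 3.9936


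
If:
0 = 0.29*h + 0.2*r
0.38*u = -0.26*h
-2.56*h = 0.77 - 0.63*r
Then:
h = -0.22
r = 0.32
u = 0.15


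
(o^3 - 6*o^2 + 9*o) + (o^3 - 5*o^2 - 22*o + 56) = 2*o^3 - 11*o^2 - 13*o + 56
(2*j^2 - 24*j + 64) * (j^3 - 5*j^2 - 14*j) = 2*j^5 - 34*j^4 + 156*j^3 + 16*j^2 - 896*j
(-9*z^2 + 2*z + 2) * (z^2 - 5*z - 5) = -9*z^4 + 47*z^3 + 37*z^2 - 20*z - 10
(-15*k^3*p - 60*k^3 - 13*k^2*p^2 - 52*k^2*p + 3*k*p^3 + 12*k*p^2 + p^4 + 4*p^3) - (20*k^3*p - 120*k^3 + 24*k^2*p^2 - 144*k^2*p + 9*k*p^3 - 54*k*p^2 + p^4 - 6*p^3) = -35*k^3*p + 60*k^3 - 37*k^2*p^2 + 92*k^2*p - 6*k*p^3 + 66*k*p^2 + 10*p^3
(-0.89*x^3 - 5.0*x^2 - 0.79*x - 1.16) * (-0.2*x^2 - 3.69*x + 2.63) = 0.178*x^5 + 4.2841*x^4 + 16.2673*x^3 - 10.0029*x^2 + 2.2027*x - 3.0508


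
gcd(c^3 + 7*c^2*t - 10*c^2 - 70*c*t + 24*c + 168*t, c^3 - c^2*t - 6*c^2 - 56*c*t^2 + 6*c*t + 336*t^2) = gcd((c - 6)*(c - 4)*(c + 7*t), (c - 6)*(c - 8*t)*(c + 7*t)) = c^2 + 7*c*t - 6*c - 42*t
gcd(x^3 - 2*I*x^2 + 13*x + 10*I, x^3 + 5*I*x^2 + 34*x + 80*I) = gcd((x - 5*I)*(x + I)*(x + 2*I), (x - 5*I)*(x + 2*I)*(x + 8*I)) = x^2 - 3*I*x + 10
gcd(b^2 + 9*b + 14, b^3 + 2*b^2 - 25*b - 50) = b + 2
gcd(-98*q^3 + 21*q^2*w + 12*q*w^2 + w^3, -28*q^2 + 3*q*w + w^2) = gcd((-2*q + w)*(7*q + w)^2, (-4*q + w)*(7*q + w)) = 7*q + w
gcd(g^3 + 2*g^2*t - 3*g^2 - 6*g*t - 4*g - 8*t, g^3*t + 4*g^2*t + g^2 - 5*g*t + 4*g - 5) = 1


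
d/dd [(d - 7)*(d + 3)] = 2*d - 4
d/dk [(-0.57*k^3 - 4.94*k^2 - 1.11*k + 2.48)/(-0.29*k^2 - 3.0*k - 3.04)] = (0.1653*k^4 + 3.42*k^3 + 19.6965*k^2 + 31.4736*k + 10.8144)/(0.0841*k^4 + 1.74*k^3 + 10.7632*k^2 + 18.24*k + 9.2416)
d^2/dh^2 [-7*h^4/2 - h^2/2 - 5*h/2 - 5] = -42*h^2 - 1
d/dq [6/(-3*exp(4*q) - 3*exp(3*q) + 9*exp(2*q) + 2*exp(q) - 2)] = (72*exp(3*q) + 54*exp(2*q) - 108*exp(q) - 12)*exp(q)/(3*exp(4*q) + 3*exp(3*q) - 9*exp(2*q) - 2*exp(q) + 2)^2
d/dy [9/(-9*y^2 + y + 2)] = 9*(18*y - 1)/(-9*y^2 + y + 2)^2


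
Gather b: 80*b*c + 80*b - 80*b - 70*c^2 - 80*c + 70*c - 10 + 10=80*b*c - 70*c^2 - 10*c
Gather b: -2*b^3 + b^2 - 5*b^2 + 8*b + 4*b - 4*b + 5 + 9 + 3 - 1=-2*b^3 - 4*b^2 + 8*b + 16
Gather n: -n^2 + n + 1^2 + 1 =-n^2 + n + 2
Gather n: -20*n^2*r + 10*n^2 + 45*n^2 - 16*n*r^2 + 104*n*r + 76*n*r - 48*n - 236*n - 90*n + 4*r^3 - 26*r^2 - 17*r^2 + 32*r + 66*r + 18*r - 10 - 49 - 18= n^2*(55 - 20*r) + n*(-16*r^2 + 180*r - 374) + 4*r^3 - 43*r^2 + 116*r - 77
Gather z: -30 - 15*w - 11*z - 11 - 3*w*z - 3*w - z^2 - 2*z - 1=-18*w - z^2 + z*(-3*w - 13) - 42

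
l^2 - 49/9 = (l - 7/3)*(l + 7/3)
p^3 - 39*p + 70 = (p - 5)*(p - 2)*(p + 7)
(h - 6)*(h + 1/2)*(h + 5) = h^3 - h^2/2 - 61*h/2 - 15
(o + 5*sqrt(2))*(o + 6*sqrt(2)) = o^2 + 11*sqrt(2)*o + 60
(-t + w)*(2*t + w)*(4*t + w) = -8*t^3 + 2*t^2*w + 5*t*w^2 + w^3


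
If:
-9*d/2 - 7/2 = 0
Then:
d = -7/9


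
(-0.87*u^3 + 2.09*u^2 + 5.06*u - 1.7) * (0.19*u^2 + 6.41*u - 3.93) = -0.1653*u^5 - 5.1796*u^4 + 17.7774*u^3 + 23.8979*u^2 - 30.7828*u + 6.681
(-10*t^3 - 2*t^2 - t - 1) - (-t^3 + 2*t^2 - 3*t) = -9*t^3 - 4*t^2 + 2*t - 1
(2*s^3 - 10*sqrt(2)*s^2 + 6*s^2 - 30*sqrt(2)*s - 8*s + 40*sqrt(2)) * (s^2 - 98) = 2*s^5 - 10*sqrt(2)*s^4 + 6*s^4 - 204*s^3 - 30*sqrt(2)*s^3 - 588*s^2 + 1020*sqrt(2)*s^2 + 784*s + 2940*sqrt(2)*s - 3920*sqrt(2)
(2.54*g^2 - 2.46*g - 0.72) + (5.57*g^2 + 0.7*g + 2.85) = 8.11*g^2 - 1.76*g + 2.13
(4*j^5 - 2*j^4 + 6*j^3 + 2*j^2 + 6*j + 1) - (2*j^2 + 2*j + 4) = 4*j^5 - 2*j^4 + 6*j^3 + 4*j - 3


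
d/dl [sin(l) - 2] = cos(l)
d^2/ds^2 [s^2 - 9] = 2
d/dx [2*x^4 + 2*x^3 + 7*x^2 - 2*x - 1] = 8*x^3 + 6*x^2 + 14*x - 2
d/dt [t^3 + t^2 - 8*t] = 3*t^2 + 2*t - 8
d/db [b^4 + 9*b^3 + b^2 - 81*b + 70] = 4*b^3 + 27*b^2 + 2*b - 81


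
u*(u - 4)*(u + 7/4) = u^3 - 9*u^2/4 - 7*u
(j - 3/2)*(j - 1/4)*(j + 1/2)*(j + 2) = j^4 + 3*j^3/4 - 3*j^2 - 13*j/16 + 3/8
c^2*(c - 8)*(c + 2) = c^4 - 6*c^3 - 16*c^2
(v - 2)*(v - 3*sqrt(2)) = v^2 - 3*sqrt(2)*v - 2*v + 6*sqrt(2)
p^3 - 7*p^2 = p^2*(p - 7)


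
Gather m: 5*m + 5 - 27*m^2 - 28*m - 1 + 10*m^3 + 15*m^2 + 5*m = 10*m^3 - 12*m^2 - 18*m + 4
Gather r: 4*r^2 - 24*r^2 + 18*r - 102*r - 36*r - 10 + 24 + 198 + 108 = -20*r^2 - 120*r + 320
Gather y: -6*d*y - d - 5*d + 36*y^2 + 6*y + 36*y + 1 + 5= -6*d + 36*y^2 + y*(42 - 6*d) + 6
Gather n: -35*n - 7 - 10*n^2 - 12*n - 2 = -10*n^2 - 47*n - 9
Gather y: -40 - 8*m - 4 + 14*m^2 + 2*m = 14*m^2 - 6*m - 44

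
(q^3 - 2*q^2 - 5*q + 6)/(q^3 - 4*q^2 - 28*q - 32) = (q^2 - 4*q + 3)/(q^2 - 6*q - 16)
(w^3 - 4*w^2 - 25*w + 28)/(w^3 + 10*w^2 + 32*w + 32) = (w^2 - 8*w + 7)/(w^2 + 6*w + 8)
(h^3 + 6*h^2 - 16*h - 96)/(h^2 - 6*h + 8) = (h^2 + 10*h + 24)/(h - 2)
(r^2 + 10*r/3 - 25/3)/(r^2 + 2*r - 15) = (r - 5/3)/(r - 3)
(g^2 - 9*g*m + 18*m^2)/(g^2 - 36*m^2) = (g - 3*m)/(g + 6*m)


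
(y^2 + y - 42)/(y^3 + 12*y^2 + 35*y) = (y - 6)/(y*(y + 5))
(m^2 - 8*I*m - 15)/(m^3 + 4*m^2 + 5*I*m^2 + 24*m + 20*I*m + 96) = (m - 5*I)/(m^2 + m*(4 + 8*I) + 32*I)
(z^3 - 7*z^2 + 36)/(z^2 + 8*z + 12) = (z^2 - 9*z + 18)/(z + 6)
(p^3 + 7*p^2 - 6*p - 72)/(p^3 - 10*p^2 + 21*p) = (p^2 + 10*p + 24)/(p*(p - 7))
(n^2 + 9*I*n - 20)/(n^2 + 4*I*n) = (n + 5*I)/n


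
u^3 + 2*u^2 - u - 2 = (u - 1)*(u + 1)*(u + 2)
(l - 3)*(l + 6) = l^2 + 3*l - 18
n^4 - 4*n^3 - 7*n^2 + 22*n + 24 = (n - 4)*(n - 3)*(n + 1)*(n + 2)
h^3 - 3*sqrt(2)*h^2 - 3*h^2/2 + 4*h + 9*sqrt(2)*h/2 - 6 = (h - 3/2)*(h - 2*sqrt(2))*(h - sqrt(2))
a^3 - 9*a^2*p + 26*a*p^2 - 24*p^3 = (a - 4*p)*(a - 3*p)*(a - 2*p)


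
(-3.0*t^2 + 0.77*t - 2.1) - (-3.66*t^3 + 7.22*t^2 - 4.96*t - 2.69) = 3.66*t^3 - 10.22*t^2 + 5.73*t + 0.59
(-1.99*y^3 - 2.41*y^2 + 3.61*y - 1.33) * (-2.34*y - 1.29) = 4.6566*y^4 + 8.2065*y^3 - 5.3385*y^2 - 1.5447*y + 1.7157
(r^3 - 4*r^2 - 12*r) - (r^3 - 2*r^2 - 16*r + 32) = -2*r^2 + 4*r - 32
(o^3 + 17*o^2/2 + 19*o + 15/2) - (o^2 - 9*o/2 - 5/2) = o^3 + 15*o^2/2 + 47*o/2 + 10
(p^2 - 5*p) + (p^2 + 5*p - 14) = 2*p^2 - 14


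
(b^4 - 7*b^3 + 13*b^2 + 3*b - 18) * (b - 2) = b^5 - 9*b^4 + 27*b^3 - 23*b^2 - 24*b + 36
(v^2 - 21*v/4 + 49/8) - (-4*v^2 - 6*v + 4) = 5*v^2 + 3*v/4 + 17/8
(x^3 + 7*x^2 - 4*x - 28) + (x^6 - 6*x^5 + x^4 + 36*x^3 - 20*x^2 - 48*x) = x^6 - 6*x^5 + x^4 + 37*x^3 - 13*x^2 - 52*x - 28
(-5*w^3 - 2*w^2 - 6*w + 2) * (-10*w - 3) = 50*w^4 + 35*w^3 + 66*w^2 - 2*w - 6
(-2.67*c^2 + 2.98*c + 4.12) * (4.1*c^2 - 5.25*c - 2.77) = -10.947*c^4 + 26.2355*c^3 + 8.6429*c^2 - 29.8846*c - 11.4124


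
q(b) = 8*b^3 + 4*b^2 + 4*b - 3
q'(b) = 24*b^2 + 8*b + 4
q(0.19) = -2.04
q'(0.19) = 6.39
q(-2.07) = -65.10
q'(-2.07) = 90.28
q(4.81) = 999.06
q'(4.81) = 597.75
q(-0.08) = -3.30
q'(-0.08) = 3.51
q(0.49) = 0.86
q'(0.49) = 13.68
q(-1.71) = -38.15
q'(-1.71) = 60.50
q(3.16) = 302.02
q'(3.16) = 268.93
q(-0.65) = -6.11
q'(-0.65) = 8.94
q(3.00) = 261.00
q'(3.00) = 244.00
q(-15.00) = -26163.00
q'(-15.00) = 5284.00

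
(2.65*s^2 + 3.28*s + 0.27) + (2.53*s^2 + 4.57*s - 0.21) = 5.18*s^2 + 7.85*s + 0.06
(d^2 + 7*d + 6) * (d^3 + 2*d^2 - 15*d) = d^5 + 9*d^4 + 5*d^3 - 93*d^2 - 90*d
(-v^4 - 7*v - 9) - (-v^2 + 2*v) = -v^4 + v^2 - 9*v - 9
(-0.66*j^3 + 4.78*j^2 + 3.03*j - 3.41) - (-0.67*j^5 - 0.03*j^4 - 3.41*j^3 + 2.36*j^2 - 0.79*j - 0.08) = 0.67*j^5 + 0.03*j^4 + 2.75*j^3 + 2.42*j^2 + 3.82*j - 3.33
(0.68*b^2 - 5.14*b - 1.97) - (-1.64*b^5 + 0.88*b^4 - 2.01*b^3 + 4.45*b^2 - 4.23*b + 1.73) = 1.64*b^5 - 0.88*b^4 + 2.01*b^3 - 3.77*b^2 - 0.909999999999999*b - 3.7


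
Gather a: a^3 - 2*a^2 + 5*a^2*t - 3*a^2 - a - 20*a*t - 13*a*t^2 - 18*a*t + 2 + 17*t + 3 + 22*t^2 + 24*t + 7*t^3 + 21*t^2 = a^3 + a^2*(5*t - 5) + a*(-13*t^2 - 38*t - 1) + 7*t^3 + 43*t^2 + 41*t + 5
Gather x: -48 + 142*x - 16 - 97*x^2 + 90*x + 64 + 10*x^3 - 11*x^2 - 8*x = 10*x^3 - 108*x^2 + 224*x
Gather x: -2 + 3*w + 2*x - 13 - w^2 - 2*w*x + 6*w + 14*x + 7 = -w^2 + 9*w + x*(16 - 2*w) - 8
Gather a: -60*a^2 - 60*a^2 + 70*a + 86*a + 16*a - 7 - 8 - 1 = -120*a^2 + 172*a - 16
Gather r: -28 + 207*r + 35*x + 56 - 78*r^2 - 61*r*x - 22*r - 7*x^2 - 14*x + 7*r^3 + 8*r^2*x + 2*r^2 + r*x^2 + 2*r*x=7*r^3 + r^2*(8*x - 76) + r*(x^2 - 59*x + 185) - 7*x^2 + 21*x + 28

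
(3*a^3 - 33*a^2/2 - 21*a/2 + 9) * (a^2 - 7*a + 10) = 3*a^5 - 75*a^4/2 + 135*a^3 - 165*a^2/2 - 168*a + 90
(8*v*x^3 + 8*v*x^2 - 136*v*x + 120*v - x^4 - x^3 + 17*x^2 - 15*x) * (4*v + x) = 32*v^2*x^3 + 32*v^2*x^2 - 544*v^2*x + 480*v^2 + 4*v*x^4 + 4*v*x^3 - 68*v*x^2 + 60*v*x - x^5 - x^4 + 17*x^3 - 15*x^2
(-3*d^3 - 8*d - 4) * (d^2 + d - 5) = -3*d^5 - 3*d^4 + 7*d^3 - 12*d^2 + 36*d + 20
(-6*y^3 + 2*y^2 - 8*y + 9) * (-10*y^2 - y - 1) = 60*y^5 - 14*y^4 + 84*y^3 - 84*y^2 - y - 9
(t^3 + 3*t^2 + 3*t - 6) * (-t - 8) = -t^4 - 11*t^3 - 27*t^2 - 18*t + 48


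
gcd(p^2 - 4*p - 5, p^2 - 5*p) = p - 5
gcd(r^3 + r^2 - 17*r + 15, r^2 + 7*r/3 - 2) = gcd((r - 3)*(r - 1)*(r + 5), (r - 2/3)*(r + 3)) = 1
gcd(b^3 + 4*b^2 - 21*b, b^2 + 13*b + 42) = b + 7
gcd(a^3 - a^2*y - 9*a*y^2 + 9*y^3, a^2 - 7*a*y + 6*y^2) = -a + y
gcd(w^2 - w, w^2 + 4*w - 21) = 1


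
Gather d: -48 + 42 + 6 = 0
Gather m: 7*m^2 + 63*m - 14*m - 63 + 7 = 7*m^2 + 49*m - 56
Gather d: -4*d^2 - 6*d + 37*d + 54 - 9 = -4*d^2 + 31*d + 45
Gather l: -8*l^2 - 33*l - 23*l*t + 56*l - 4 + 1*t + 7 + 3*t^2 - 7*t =-8*l^2 + l*(23 - 23*t) + 3*t^2 - 6*t + 3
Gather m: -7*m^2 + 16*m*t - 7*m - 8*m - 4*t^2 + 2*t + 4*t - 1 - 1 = -7*m^2 + m*(16*t - 15) - 4*t^2 + 6*t - 2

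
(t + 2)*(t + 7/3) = t^2 + 13*t/3 + 14/3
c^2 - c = c*(c - 1)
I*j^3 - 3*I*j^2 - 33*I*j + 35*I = (j - 7)*(j + 5)*(I*j - I)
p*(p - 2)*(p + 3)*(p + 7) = p^4 + 8*p^3 + p^2 - 42*p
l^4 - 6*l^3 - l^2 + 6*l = l*(l - 6)*(l - 1)*(l + 1)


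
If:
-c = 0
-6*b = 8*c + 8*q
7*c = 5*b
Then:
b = 0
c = 0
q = 0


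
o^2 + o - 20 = (o - 4)*(o + 5)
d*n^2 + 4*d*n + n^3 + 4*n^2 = n*(d + n)*(n + 4)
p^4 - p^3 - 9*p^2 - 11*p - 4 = (p - 4)*(p + 1)^3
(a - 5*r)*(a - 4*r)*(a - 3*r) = a^3 - 12*a^2*r + 47*a*r^2 - 60*r^3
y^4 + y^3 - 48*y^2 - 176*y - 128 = (y - 8)*(y + 1)*(y + 4)^2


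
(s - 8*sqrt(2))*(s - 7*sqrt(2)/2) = s^2 - 23*sqrt(2)*s/2 + 56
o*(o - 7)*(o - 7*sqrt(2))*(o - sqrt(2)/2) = o^4 - 15*sqrt(2)*o^3/2 - 7*o^3 + 7*o^2 + 105*sqrt(2)*o^2/2 - 49*o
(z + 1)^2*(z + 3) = z^3 + 5*z^2 + 7*z + 3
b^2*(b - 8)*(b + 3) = b^4 - 5*b^3 - 24*b^2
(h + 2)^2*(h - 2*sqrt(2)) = h^3 - 2*sqrt(2)*h^2 + 4*h^2 - 8*sqrt(2)*h + 4*h - 8*sqrt(2)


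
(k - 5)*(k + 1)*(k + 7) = k^3 + 3*k^2 - 33*k - 35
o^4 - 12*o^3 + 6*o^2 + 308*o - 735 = (o - 7)^2*(o - 3)*(o + 5)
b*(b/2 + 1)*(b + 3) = b^3/2 + 5*b^2/2 + 3*b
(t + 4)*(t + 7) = t^2 + 11*t + 28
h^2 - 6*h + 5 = (h - 5)*(h - 1)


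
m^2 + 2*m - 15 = (m - 3)*(m + 5)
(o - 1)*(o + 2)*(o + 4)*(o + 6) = o^4 + 11*o^3 + 32*o^2 + 4*o - 48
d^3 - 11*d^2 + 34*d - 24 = (d - 6)*(d - 4)*(d - 1)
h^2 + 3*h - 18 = (h - 3)*(h + 6)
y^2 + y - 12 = (y - 3)*(y + 4)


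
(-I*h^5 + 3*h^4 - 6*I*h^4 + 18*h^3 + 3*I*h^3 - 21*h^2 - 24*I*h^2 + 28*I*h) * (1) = -I*h^5 + 3*h^4 - 6*I*h^4 + 18*h^3 + 3*I*h^3 - 21*h^2 - 24*I*h^2 + 28*I*h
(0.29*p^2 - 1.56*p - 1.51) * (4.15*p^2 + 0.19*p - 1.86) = 1.2035*p^4 - 6.4189*p^3 - 7.1023*p^2 + 2.6147*p + 2.8086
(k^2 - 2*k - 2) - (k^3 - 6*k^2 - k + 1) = -k^3 + 7*k^2 - k - 3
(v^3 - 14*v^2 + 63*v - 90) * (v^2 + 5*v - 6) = v^5 - 9*v^4 - 13*v^3 + 309*v^2 - 828*v + 540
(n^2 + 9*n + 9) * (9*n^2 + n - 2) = 9*n^4 + 82*n^3 + 88*n^2 - 9*n - 18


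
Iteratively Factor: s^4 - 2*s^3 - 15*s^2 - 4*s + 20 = (s + 2)*(s^3 - 4*s^2 - 7*s + 10) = (s - 5)*(s + 2)*(s^2 + s - 2) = (s - 5)*(s + 2)^2*(s - 1)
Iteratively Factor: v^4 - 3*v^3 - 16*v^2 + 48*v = (v - 3)*(v^3 - 16*v) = v*(v - 3)*(v^2 - 16) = v*(v - 4)*(v - 3)*(v + 4)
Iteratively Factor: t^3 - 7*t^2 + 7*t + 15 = (t - 3)*(t^2 - 4*t - 5) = (t - 5)*(t - 3)*(t + 1)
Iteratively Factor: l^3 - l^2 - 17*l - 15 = (l + 3)*(l^2 - 4*l - 5) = (l + 1)*(l + 3)*(l - 5)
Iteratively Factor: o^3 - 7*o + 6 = (o - 2)*(o^2 + 2*o - 3) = (o - 2)*(o + 3)*(o - 1)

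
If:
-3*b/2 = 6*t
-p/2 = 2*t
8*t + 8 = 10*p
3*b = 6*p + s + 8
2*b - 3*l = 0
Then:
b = 2/3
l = 4/9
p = 2/3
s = -10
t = -1/6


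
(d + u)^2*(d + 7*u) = d^3 + 9*d^2*u + 15*d*u^2 + 7*u^3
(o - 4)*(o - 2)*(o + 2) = o^3 - 4*o^2 - 4*o + 16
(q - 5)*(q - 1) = q^2 - 6*q + 5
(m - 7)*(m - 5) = m^2 - 12*m + 35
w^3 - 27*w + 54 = (w - 3)^2*(w + 6)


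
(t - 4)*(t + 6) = t^2 + 2*t - 24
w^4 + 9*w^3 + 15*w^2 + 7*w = w*(w + 1)^2*(w + 7)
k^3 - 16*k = k*(k - 4)*(k + 4)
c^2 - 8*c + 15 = (c - 5)*(c - 3)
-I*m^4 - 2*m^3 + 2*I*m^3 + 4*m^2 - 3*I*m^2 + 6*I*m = m*(m - 2)*(m - 3*I)*(-I*m + 1)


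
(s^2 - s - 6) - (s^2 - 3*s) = 2*s - 6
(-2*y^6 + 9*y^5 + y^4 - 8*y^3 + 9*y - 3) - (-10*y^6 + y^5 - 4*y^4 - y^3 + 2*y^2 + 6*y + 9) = 8*y^6 + 8*y^5 + 5*y^4 - 7*y^3 - 2*y^2 + 3*y - 12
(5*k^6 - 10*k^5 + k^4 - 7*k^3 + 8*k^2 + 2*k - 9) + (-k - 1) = 5*k^6 - 10*k^5 + k^4 - 7*k^3 + 8*k^2 + k - 10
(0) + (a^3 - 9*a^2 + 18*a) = a^3 - 9*a^2 + 18*a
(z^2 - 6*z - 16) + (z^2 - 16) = 2*z^2 - 6*z - 32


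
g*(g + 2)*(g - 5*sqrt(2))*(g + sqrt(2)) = g^4 - 4*sqrt(2)*g^3 + 2*g^3 - 8*sqrt(2)*g^2 - 10*g^2 - 20*g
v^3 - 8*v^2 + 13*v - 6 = (v - 6)*(v - 1)^2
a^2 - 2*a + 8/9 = (a - 4/3)*(a - 2/3)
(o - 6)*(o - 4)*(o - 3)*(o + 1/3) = o^4 - 38*o^3/3 + 149*o^2/3 - 54*o - 24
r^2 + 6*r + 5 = (r + 1)*(r + 5)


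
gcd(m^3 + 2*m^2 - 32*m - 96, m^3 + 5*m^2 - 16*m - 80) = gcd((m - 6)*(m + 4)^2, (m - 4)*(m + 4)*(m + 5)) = m + 4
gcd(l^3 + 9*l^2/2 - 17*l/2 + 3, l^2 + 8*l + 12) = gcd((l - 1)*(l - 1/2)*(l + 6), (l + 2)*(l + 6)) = l + 6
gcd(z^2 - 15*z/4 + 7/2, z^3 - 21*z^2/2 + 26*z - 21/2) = 1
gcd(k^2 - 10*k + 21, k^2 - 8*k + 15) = k - 3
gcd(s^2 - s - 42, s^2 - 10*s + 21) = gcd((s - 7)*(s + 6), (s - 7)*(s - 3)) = s - 7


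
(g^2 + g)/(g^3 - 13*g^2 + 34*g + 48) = g/(g^2 - 14*g + 48)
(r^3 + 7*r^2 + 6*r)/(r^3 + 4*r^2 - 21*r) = (r^2 + 7*r + 6)/(r^2 + 4*r - 21)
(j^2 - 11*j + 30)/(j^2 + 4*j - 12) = (j^2 - 11*j + 30)/(j^2 + 4*j - 12)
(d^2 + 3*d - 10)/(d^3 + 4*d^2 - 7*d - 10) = 1/(d + 1)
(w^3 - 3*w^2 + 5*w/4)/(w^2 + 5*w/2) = (4*w^2 - 12*w + 5)/(2*(2*w + 5))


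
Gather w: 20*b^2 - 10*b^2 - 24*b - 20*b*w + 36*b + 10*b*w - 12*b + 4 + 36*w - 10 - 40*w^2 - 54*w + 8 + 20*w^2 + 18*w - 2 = 10*b^2 - 10*b*w - 20*w^2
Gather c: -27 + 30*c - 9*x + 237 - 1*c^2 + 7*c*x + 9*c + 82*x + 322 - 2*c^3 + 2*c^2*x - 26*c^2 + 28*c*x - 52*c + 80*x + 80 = -2*c^3 + c^2*(2*x - 27) + c*(35*x - 13) + 153*x + 612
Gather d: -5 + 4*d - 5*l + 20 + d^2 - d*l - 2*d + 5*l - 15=d^2 + d*(2 - l)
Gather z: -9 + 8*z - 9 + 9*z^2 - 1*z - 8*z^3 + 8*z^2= -8*z^3 + 17*z^2 + 7*z - 18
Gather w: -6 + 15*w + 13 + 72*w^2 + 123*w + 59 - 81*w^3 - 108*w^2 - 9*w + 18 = -81*w^3 - 36*w^2 + 129*w + 84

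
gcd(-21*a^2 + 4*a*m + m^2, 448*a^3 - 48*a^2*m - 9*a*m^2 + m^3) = 7*a + m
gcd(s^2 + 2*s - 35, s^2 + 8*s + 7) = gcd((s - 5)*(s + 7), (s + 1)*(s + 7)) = s + 7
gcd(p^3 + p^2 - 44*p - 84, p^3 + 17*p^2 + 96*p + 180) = p + 6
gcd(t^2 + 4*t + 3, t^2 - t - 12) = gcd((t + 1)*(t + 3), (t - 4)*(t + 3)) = t + 3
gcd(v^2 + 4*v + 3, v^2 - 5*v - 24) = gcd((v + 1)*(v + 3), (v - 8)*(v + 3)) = v + 3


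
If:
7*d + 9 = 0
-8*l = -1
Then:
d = -9/7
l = 1/8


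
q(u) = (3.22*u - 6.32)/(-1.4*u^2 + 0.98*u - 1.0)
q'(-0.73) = 3.02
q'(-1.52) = 1.23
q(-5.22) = 0.52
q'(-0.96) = 2.31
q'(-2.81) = 0.40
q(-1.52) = 1.96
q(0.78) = 3.50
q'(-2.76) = 0.42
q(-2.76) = 1.06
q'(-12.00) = 0.02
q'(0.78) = -6.84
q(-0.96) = 2.91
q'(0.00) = 2.97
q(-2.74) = 1.07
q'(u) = (2.8*u - 0.98)*(3.22*u - 6.32)/(-1.4*u^2 + 0.98*u - 1.0)^2 + 3.22/(-1.4*u^2 + 0.98*u - 1.0) = (4.508*u^2 - 17.696*u + 2.9736)/(1.96*u^4 - 2.744*u^3 + 3.7604*u^2 - 1.96*u + 1.0)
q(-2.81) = 1.04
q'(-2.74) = 0.42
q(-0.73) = 3.52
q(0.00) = 6.32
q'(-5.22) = 0.11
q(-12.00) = 0.21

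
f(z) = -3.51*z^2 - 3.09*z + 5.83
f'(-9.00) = 60.09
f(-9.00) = -250.67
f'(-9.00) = 60.09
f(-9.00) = -250.67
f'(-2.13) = 11.86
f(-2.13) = -3.51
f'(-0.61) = 1.19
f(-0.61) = 6.41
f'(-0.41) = -0.21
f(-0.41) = 6.51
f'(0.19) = -4.42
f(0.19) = 5.12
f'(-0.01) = -3.02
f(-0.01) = 5.86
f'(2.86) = -23.17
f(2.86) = -31.72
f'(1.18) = -11.37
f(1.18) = -2.70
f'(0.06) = -3.51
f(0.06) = 5.63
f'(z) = -7.02*z - 3.09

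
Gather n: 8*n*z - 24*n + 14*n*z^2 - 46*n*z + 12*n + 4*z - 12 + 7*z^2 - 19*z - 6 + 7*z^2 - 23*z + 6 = n*(14*z^2 - 38*z - 12) + 14*z^2 - 38*z - 12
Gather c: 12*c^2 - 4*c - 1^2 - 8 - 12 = 12*c^2 - 4*c - 21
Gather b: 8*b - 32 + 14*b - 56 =22*b - 88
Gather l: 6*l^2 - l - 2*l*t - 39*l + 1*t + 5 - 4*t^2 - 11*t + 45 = 6*l^2 + l*(-2*t - 40) - 4*t^2 - 10*t + 50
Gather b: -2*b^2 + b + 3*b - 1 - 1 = -2*b^2 + 4*b - 2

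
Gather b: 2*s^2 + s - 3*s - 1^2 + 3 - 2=2*s^2 - 2*s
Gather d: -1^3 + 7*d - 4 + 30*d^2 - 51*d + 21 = 30*d^2 - 44*d + 16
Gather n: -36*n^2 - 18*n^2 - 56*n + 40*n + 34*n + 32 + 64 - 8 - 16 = -54*n^2 + 18*n + 72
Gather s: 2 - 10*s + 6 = 8 - 10*s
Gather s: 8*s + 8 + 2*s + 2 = 10*s + 10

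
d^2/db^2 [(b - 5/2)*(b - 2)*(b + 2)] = 6*b - 5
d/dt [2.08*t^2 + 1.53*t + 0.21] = 4.16*t + 1.53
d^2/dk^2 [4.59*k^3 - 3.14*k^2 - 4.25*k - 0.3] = 27.54*k - 6.28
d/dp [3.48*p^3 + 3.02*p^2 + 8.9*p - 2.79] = 10.44*p^2 + 6.04*p + 8.9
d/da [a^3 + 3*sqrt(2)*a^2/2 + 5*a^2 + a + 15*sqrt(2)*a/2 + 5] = 3*a^2 + 3*sqrt(2)*a + 10*a + 1 + 15*sqrt(2)/2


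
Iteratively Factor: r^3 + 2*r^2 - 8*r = (r - 2)*(r^2 + 4*r) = r*(r - 2)*(r + 4)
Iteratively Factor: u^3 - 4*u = (u)*(u^2 - 4) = u*(u + 2)*(u - 2)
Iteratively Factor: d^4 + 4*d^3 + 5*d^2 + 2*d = (d + 1)*(d^3 + 3*d^2 + 2*d) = (d + 1)*(d + 2)*(d^2 + d) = (d + 1)^2*(d + 2)*(d)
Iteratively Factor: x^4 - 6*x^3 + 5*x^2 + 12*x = (x)*(x^3 - 6*x^2 + 5*x + 12) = x*(x - 4)*(x^2 - 2*x - 3) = x*(x - 4)*(x + 1)*(x - 3)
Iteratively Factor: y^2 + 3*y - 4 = (y - 1)*(y + 4)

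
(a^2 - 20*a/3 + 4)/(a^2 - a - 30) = (a - 2/3)/(a + 5)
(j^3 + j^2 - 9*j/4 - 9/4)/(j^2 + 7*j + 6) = (j^2 - 9/4)/(j + 6)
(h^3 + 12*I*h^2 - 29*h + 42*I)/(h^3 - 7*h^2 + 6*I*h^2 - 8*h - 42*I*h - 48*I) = (h^2 + 6*I*h + 7)/(h^2 - 7*h - 8)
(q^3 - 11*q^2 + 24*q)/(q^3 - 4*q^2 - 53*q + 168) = q/(q + 7)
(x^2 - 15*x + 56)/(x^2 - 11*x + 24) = (x - 7)/(x - 3)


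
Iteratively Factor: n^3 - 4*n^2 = (n - 4)*(n^2) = n*(n - 4)*(n)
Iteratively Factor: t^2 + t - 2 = (t + 2)*(t - 1)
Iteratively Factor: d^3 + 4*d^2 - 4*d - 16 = (d + 4)*(d^2 - 4) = (d + 2)*(d + 4)*(d - 2)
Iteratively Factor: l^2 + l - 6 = (l - 2)*(l + 3)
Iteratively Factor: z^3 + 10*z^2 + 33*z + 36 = (z + 3)*(z^2 + 7*z + 12) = (z + 3)*(z + 4)*(z + 3)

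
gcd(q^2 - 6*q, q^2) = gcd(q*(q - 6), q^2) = q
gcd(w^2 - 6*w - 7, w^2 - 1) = w + 1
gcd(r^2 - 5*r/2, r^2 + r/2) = r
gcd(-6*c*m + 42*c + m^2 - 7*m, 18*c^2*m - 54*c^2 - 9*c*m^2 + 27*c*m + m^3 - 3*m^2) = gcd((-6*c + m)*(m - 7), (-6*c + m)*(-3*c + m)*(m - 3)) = 6*c - m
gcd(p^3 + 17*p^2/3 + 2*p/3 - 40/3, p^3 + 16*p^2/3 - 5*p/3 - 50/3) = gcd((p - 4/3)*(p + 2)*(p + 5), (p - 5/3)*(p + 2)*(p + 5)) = p^2 + 7*p + 10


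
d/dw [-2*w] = -2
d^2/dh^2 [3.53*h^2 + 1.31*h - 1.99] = 7.06000000000000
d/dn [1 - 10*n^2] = -20*n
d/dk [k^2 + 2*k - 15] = 2*k + 2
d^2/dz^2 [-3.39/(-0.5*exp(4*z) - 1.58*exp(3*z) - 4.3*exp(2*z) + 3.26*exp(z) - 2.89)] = ((-27.12*exp(3*z) - 48.2058*exp(2*z) - 58.308*exp(z) + 11.0514)*(0.5*exp(4*z) + 1.58*exp(3*z) + 4.3*exp(2*z) - 3.26*exp(z) + 2.89) + 3.39*(2.0*exp(3*z) + 4.74*exp(2*z) + 8.6*exp(z) - 3.26)*(4.0*exp(3*z) + 9.48*exp(2*z) + 17.2*exp(z) - 6.52)*exp(z))*exp(z)/(0.5*exp(4*z) + 1.58*exp(3*z) + 4.3*exp(2*z) - 3.26*exp(z) + 2.89)^3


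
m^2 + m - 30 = (m - 5)*(m + 6)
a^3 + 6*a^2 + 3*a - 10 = (a - 1)*(a + 2)*(a + 5)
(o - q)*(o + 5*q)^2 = o^3 + 9*o^2*q + 15*o*q^2 - 25*q^3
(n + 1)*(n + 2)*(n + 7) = n^3 + 10*n^2 + 23*n + 14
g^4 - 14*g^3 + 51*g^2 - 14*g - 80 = (g - 8)*(g - 5)*(g - 2)*(g + 1)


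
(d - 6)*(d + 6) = d^2 - 36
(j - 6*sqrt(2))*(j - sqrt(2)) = j^2 - 7*sqrt(2)*j + 12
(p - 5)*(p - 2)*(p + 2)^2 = p^4 - 3*p^3 - 14*p^2 + 12*p + 40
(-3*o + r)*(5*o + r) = -15*o^2 + 2*o*r + r^2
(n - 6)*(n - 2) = n^2 - 8*n + 12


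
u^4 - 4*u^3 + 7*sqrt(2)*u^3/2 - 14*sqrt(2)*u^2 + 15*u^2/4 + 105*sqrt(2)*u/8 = u*(u - 5/2)*(u - 3/2)*(u + 7*sqrt(2)/2)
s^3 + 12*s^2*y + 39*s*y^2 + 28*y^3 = (s + y)*(s + 4*y)*(s + 7*y)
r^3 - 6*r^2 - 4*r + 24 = (r - 6)*(r - 2)*(r + 2)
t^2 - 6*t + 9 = (t - 3)^2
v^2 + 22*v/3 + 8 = (v + 4/3)*(v + 6)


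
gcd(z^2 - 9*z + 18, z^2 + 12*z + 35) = 1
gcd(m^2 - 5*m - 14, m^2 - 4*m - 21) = m - 7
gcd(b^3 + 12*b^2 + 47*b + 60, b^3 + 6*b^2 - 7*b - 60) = b^2 + 9*b + 20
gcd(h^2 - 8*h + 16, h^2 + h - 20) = h - 4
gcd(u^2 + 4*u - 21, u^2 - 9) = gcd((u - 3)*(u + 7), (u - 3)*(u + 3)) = u - 3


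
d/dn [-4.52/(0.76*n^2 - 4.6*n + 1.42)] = (6.8704*n - 20.792)/(0.76*n^2 - 4.6*n + 1.42)^2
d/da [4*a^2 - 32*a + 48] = 8*a - 32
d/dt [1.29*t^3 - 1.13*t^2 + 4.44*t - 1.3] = 3.87*t^2 - 2.26*t + 4.44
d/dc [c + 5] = 1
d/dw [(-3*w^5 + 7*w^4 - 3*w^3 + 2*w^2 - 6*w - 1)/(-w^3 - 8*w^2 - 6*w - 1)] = w*(6*w^6 + 65*w^5 - 40*w^4 - 85*w^3 - 4*w^2 - 54*w - 20)/(w^6 + 16*w^5 + 76*w^4 + 98*w^3 + 52*w^2 + 12*w + 1)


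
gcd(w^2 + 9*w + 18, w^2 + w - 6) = w + 3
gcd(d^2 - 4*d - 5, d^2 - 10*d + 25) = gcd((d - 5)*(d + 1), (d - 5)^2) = d - 5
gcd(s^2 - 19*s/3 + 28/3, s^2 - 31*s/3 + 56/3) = s - 7/3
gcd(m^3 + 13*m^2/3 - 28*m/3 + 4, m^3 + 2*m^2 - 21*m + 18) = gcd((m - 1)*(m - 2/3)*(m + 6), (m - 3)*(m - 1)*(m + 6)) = m^2 + 5*m - 6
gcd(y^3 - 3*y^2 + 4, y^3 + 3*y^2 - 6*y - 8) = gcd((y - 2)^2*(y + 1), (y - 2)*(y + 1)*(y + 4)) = y^2 - y - 2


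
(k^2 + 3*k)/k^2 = (k + 3)/k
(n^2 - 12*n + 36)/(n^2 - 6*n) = (n - 6)/n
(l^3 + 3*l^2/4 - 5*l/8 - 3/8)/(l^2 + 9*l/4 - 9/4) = (2*l^2 + 3*l + 1)/(2*(l + 3))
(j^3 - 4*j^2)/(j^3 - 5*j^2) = (j - 4)/(j - 5)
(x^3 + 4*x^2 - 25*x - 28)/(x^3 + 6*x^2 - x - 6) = (x^2 + 3*x - 28)/(x^2 + 5*x - 6)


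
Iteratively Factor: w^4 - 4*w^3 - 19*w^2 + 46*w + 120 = (w - 5)*(w^3 + w^2 - 14*w - 24) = (w - 5)*(w + 2)*(w^2 - w - 12) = (w - 5)*(w - 4)*(w + 2)*(w + 3)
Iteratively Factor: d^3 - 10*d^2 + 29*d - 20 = (d - 5)*(d^2 - 5*d + 4) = (d - 5)*(d - 1)*(d - 4)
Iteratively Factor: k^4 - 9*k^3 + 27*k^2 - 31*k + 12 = (k - 1)*(k^3 - 8*k^2 + 19*k - 12) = (k - 4)*(k - 1)*(k^2 - 4*k + 3) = (k - 4)*(k - 3)*(k - 1)*(k - 1)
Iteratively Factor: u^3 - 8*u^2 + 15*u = (u - 5)*(u^2 - 3*u) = u*(u - 5)*(u - 3)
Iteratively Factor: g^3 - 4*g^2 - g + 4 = (g + 1)*(g^2 - 5*g + 4) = (g - 1)*(g + 1)*(g - 4)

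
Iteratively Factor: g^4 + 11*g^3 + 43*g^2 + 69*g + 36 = (g + 3)*(g^3 + 8*g^2 + 19*g + 12) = (g + 3)^2*(g^2 + 5*g + 4) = (g + 3)^2*(g + 4)*(g + 1)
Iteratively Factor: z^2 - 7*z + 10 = (z - 5)*(z - 2)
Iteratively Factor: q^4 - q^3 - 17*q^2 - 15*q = (q - 5)*(q^3 + 4*q^2 + 3*q) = (q - 5)*(q + 1)*(q^2 + 3*q) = (q - 5)*(q + 1)*(q + 3)*(q)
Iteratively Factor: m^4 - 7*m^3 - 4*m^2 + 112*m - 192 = (m - 4)*(m^3 - 3*m^2 - 16*m + 48) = (m - 4)^2*(m^2 + m - 12) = (m - 4)^2*(m - 3)*(m + 4)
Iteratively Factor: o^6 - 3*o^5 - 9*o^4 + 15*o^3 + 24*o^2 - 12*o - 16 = (o + 1)*(o^5 - 4*o^4 - 5*o^3 + 20*o^2 + 4*o - 16) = (o - 2)*(o + 1)*(o^4 - 2*o^3 - 9*o^2 + 2*o + 8) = (o - 4)*(o - 2)*(o + 1)*(o^3 + 2*o^2 - o - 2) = (o - 4)*(o - 2)*(o + 1)*(o + 2)*(o^2 - 1) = (o - 4)*(o - 2)*(o + 1)^2*(o + 2)*(o - 1)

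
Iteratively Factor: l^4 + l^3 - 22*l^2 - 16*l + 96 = (l + 3)*(l^3 - 2*l^2 - 16*l + 32) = (l - 2)*(l + 3)*(l^2 - 16) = (l - 4)*(l - 2)*(l + 3)*(l + 4)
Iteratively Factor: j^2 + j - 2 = (j - 1)*(j + 2)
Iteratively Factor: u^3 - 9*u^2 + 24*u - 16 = (u - 1)*(u^2 - 8*u + 16) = (u - 4)*(u - 1)*(u - 4)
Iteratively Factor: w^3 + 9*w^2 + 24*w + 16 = (w + 4)*(w^2 + 5*w + 4) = (w + 4)^2*(w + 1)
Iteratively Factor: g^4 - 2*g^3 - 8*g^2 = (g)*(g^3 - 2*g^2 - 8*g) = g*(g - 4)*(g^2 + 2*g) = g*(g - 4)*(g + 2)*(g)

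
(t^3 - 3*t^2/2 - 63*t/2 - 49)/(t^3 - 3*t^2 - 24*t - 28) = (t + 7/2)/(t + 2)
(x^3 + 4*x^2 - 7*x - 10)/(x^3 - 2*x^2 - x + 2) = (x + 5)/(x - 1)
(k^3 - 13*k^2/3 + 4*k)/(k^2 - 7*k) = (k^2 - 13*k/3 + 4)/(k - 7)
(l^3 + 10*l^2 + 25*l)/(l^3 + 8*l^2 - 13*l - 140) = l*(l + 5)/(l^2 + 3*l - 28)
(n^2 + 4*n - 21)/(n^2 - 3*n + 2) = (n^2 + 4*n - 21)/(n^2 - 3*n + 2)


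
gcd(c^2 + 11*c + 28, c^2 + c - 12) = c + 4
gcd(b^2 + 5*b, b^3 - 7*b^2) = b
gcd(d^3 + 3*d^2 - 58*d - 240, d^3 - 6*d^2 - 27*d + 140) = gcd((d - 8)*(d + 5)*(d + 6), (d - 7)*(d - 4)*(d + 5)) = d + 5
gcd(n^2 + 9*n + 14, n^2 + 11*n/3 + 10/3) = n + 2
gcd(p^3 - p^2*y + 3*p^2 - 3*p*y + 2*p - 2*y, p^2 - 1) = p + 1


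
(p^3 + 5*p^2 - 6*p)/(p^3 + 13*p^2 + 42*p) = (p - 1)/(p + 7)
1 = 1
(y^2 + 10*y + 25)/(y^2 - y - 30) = (y + 5)/(y - 6)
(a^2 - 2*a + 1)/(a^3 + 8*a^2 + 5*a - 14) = (a - 1)/(a^2 + 9*a + 14)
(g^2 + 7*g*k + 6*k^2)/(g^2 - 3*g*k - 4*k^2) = (g + 6*k)/(g - 4*k)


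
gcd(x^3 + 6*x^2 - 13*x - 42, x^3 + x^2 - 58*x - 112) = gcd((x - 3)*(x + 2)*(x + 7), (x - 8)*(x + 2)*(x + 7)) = x^2 + 9*x + 14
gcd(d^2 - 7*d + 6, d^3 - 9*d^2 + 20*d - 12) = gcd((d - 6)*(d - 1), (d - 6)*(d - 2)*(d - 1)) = d^2 - 7*d + 6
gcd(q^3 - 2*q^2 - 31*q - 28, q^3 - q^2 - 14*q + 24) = q + 4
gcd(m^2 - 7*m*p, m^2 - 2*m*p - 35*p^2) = -m + 7*p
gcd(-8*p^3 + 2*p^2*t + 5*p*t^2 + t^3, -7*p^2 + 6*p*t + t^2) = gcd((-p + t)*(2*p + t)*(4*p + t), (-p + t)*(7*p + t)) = p - t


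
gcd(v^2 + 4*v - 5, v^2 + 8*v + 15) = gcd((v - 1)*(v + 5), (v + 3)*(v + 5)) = v + 5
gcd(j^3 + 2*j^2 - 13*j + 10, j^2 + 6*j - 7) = j - 1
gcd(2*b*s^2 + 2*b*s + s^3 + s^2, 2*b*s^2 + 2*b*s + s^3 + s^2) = 2*b*s^2 + 2*b*s + s^3 + s^2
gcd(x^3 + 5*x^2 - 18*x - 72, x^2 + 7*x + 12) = x + 3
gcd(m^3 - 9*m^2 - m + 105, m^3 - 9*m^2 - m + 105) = m^3 - 9*m^2 - m + 105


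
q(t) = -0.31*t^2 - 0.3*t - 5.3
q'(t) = -0.62*t - 0.3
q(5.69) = -17.04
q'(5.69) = -3.83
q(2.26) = -7.56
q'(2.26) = -1.70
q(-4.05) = -9.17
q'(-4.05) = 2.21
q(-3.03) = -7.24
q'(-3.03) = 1.58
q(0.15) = -5.35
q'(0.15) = -0.39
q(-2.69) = -6.74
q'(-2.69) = 1.37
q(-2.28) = -6.23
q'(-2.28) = 1.11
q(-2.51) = -6.50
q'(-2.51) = 1.26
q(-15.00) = -70.55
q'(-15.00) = 9.00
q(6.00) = -18.26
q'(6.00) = -4.02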